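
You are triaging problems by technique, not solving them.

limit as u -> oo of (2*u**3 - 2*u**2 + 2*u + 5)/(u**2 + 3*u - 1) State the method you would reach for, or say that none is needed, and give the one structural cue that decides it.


Verdict: dominant-term comparison — as u grows, only the highest-degree terms matter — compare leading terms and read the limit off. As a single quotient, the ∞/∞ shape would yield to repeated differentiation as well — the growth comparison gets there in one look.


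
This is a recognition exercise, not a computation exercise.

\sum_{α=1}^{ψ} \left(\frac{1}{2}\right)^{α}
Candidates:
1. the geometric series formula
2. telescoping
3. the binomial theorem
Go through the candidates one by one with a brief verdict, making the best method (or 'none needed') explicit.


Method: the geometric series formula — the ratio of consecutive terms is the constant \frac{1}{2}, independent of the index — a geometric sum.
- the geometric series formula — applies; the problem has the shape this method handles.
- telescoping — as presented, consecutive terms share no shifted copy to cancel against — no rewrite is on display to change that.
- the binomial theorem — the terms do not reassemble into a binomial power.


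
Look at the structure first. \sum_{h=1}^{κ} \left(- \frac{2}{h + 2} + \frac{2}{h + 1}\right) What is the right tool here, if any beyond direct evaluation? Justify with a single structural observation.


Method: telescoping — this sum is a zipper: each term contributes \frac{2}{h + 1} and removes the next index's value, which the following term puts back, closing term by term.


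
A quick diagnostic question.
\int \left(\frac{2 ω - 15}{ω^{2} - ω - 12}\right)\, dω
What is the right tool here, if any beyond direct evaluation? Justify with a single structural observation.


Best approach: partial fractions — with ω^{2} - ω - 12 factorable and the degree on top strictly smaller, simple-fraction decomposition is immediate.


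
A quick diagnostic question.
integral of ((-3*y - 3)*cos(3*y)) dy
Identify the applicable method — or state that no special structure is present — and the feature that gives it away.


Best approach: integration by parts — -3*y - 3 dies after finitely many derivatives while cos(3*y) cycles under integration — the tabular/parts setup.


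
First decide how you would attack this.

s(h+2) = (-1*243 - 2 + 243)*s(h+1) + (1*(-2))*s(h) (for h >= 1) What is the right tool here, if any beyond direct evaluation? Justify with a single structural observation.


Method: the characteristic-root method — try a geometric ansatz r^h: constant coefficients turn the recurrence into one polynomial equation in r.


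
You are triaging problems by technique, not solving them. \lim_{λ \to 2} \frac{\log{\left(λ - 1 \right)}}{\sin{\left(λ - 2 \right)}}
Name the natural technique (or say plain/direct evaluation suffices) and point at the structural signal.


Diagnosis: l'Hôpital's rule (0/0) — plug in 2: top and bottom both hit zero, so differentiate each and retry. The standard small-argument limits would also carry it; the rule is the systematic route.


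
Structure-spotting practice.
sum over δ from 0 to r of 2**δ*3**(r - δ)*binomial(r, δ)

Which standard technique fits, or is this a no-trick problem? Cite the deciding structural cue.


Verdict: the binomial theorem — binomial coefficients against complementary powers of 2 and 3: recognize the binomial expansion and resum.


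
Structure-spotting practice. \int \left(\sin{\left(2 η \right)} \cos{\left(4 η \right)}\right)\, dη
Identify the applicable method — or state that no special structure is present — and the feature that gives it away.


Diagnosis: a trigonometric identity — \sin{\left(2 η \right)} \cos{\left(4 η \right)} is a beat pattern — rewrite the product as a sum of single-frequency waves before integrating.


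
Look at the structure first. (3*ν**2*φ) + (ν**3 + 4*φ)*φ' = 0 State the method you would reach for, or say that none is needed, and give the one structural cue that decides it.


Verdict: the exact-equation method — d/dφ of 3*ν**2*φ equals d/dν of ν**3 + 4*φ: the form is a total differential of one potential — integrate it exactly.


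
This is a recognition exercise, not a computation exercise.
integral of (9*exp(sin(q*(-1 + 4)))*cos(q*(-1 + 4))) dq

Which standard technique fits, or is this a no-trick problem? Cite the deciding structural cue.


Best approach: u-substitution — structure check: outer function, inner expression sin(q*(-1 + 4)), inner derivative as a factor — the classic u = sin(q*(-1 + 4)) pattern.


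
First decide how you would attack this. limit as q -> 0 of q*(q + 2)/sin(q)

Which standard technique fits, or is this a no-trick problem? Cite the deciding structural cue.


Verdict: l'Hôpital's rule (0/0) — plug in 0: top and bottom both hit zero, so differentiate each and retry. A first-order expansion at the point is an equally standard path; the rule packages it.


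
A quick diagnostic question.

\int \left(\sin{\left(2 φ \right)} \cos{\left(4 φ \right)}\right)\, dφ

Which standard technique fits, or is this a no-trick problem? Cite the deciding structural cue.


Diagnosis: a trigonometric identity — apply product-to-sum to \sin{\left(2 φ \right)} \cos{\left(4 φ \right)}: two clean single-angle terms replace one awkward product.


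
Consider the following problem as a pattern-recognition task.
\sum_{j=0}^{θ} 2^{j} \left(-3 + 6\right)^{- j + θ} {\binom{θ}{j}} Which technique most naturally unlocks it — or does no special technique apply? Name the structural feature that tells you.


Method: the binomial theorem — {\binom{θ}{j}} weighting matched powers of 2 and (-3 + 6) is the expanded form of (2 + (-3 + 6))^θ — fold it back up.


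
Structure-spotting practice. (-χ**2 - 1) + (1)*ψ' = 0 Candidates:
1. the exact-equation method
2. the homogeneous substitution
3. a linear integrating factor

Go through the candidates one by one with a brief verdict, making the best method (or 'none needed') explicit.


Diagnosis: no special technique — the slope is a pure function of χ; integrate both sides and be done.
- the exact-equation method: with the unknown absent from both coefficients, the cross-partial test holds emptily — nothing for the exact method to work on.
- the homogeneous substitution: the slope does not depend on the ratio of the variables alone.
- a linear integrating factor: with the unknown absent the integrating factor is a formality; direct integration is the working structure.


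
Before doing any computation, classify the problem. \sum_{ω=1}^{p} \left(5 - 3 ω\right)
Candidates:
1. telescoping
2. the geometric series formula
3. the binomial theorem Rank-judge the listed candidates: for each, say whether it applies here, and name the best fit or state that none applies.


Verdict: no special technique — nothing telescopes and nothing is geometric; polynomial terms in ω sum term by term.
- telescoping — computed from the summand as displayed, the partial sums build up without the pairwise collapse telescoping exploits.
- the geometric series formula: dividing successive terms gives an index-dependent quantity, not a constant.
- the binomial theorem — no binomial coefficients pair with matched powers.


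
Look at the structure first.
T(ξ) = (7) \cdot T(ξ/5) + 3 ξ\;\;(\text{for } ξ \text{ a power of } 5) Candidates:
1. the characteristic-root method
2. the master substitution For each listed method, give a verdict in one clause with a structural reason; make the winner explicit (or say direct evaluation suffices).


Verdict: the master substitution — the argument shrinks by the factor 5, so measure the index on a logarithmic scale and the recursion becomes a shift.
- the characteristic-root method — a divided-index call is not the fixed-shift linear shape that characteristic roots solve.
- the master substitution — yes, a natural case for it.


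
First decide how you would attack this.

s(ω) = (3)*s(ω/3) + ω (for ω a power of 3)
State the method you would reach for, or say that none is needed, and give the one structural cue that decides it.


Diagnosis: the master substitution — the index is divided (ω/3), not shifted — substitute ω = 3^m to straighten it into a shift recurrence.


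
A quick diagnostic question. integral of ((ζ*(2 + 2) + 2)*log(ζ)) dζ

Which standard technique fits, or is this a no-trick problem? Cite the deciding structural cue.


Verdict: integration by parts — one parts step with u = log(ζ) trades the logarithm for an algebraic integrand.


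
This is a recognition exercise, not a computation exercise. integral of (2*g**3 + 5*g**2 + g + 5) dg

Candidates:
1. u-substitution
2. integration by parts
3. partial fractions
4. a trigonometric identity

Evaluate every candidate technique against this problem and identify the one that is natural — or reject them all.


Best approach: no special technique — scan for structure and find none: constant multiples of powers of g, integrate directly.
- u-substitution — no substitution does more than relabel what direct integration already handles.
- integration by parts: splitting off a factor buys nothing — the integrand integrates directly without parts.
- partial fractions — there is no rational-function structure to decompose.
- a trigonometric identity: with no trigonometric functions present, identity rewriting has no target.


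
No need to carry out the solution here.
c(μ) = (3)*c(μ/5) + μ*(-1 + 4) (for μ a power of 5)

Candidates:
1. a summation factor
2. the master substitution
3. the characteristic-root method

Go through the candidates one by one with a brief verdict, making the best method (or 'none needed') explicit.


Technique: the master substitution — the argument contracts 5-fold per step: reindex μ exponentially and solve the linear recurrence in the new index.
- a summation factor — the recursion divides its index rather than shifting it — there is no previous-term chain for a summation factor to telescope.
- the master substitution — yes, a natural case for it.
- the characteristic-root method — the recursion divides its index rather than shifting it — outside the constant-shift family the root method covers.


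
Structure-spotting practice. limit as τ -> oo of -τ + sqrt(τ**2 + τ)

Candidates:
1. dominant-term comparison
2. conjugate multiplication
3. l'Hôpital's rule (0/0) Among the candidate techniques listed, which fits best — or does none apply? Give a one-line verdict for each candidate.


Verdict: conjugate multiplication — the ∞ − ∞ radical form is the exact trigger for the conjugate maneuver.
- dominant-term comparison: this limit is not decided by comparing leading-term growth at infinity.
- conjugate multiplication: yes, a natural case for it.
- l'Hôpital's rule (0/0) — the expression is a difference driving to ∞ − ∞, not a 0/0 quotient — there is no ratio for the rule to differentiate.


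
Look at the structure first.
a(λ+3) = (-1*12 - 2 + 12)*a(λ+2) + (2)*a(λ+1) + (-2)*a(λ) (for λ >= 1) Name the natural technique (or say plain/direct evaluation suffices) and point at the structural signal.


Method: the characteristic-root method — this is the constant-coefficient homogeneous case — the whole solution in λ reduces to a polynomial's roots.


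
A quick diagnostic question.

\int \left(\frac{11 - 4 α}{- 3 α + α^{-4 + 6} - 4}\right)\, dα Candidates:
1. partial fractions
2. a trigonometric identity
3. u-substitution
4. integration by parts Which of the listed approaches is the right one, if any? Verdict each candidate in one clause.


Technique: partial fractions — once (- 3 α + α^{-4 + 6} - 4) is factored, each root contributes a simple-fraction term; integrate them one at a time.
- partial fractions — applicable, and directly so.
- a trigonometric identity — no sine or cosine appears, so there is nothing for a trigonometric identity to act on.
- u-substitution: no subexpression of the integrand pairs with its own derivative as a factor — individual terms may offer their own substitutions, but any change of variable covering the whole integral would have to be constructed from outside the expression.
- integration by parts: there is no nonconstant-polynomial-times-kernel split with an exp, sine, cosine (degree-1 argument), or logarithm partner.


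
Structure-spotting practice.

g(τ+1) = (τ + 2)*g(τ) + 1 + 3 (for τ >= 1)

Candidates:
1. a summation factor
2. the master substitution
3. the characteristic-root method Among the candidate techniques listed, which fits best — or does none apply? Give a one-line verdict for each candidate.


Diagnosis: a summation factor — normalize by the running product of τ + 2: the left side becomes a difference, and differences sum.
- a summation factor — yes — fits the structure here.
- the master substitution — the recursion steps by a constant offset, so exponential reindexing is pointless.
- the characteristic-root method: an index-dependent weight blocks the pure exponential ansatz.


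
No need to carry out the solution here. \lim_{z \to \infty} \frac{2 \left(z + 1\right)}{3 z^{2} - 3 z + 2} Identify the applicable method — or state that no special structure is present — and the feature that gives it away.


Technique: dominant-term comparison — at large z only the top-degree terms survive; compare the leading terms and the limit falls out. l'Hôpital's at-infinity variant applies to the expression viewed as a single quotient; the leading-term comparison is the direct route.


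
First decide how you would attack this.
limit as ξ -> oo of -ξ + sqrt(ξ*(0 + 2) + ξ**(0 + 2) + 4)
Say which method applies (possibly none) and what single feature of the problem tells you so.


Verdict: conjugate multiplication — sqrt(ξ*(0 + 2) + ξ**(0 + 2) + 4) and ξ both blow up, but their difference is tame once the conjugate rationalizes it.


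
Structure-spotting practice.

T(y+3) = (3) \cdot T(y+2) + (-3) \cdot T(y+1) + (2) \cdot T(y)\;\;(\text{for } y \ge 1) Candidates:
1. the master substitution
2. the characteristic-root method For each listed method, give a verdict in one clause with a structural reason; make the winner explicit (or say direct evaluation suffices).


Method: the characteristic-root method — because shifting y leaves the equation's coefficients unchanged, exponential trials reduce it to algebra.
- the master substitution — the recursive argument is a shift of the index, not a fixed fraction of it.
- the characteristic-root method: a fit — the right tool for this form.


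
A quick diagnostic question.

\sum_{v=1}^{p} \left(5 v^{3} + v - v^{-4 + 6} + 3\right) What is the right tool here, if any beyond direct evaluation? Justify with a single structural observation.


Best approach: no special technique — constant-multiple powers of v with no cancellation partners and no common ratio — use the standard power-sum formulas.


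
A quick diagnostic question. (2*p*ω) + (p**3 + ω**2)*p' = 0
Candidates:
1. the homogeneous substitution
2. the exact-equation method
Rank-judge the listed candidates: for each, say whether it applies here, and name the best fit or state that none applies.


Diagnosis: the exact-equation method — check exactness first: here it holds (2*p*ω, p**3 + ω**2 have matching cross partials), so no integrating factor is needed.
- the homogeneous substitution: the ratio of the variables does not determine the slope.
- the exact-equation method: yes, a natural case for it.


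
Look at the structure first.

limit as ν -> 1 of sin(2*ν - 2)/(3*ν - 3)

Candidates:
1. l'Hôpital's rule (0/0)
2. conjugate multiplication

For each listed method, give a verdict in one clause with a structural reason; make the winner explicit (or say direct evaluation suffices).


Verdict: l'Hôpital's rule (0/0) — the 0/0 form at 1 is the signature situation for l'Hôpital's rule. A first-order expansion at the point is an equally standard path; the rule packages it.
- l'Hôpital's rule (0/0) — applicable, and directly so.
- conjugate multiplication — the conjugate move applies to radical differences, which this is not.


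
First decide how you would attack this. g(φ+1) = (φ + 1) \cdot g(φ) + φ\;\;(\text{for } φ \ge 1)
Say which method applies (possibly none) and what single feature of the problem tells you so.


Diagnosis: a summation factor — the coefficient φ + 1 drifts with the index, so no fixed root exists; normalizing by the cumulative product telescopes it.


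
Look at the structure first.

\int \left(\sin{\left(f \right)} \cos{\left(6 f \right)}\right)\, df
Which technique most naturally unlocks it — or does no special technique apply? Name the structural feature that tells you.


Method: a trigonometric identity — mixed-frequency products such as \sin{\left(f \right)} \cos{\left(6 f \right)} are designed for the product-to-sum formula.


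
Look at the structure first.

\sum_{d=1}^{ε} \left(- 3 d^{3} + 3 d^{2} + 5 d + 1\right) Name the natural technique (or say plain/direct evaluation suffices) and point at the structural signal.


Verdict: no special technique — nothing telescopes and nothing is geometric; polynomial terms in d sum term by term.


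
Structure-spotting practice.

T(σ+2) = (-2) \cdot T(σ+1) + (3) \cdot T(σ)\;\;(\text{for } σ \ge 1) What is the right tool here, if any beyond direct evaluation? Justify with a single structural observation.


Best approach: the characteristic-root method — the recurrence is linear and homogeneous with constant coefficients, so the ansatz r^σ turns it into a polynomial equation for r.


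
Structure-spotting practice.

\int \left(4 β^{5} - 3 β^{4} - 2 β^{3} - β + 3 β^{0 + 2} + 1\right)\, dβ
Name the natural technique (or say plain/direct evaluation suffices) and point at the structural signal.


Method: no special technique — every term is a constant multiple of a power of β; term-wise power-rule integration needs no preliminary transformation.


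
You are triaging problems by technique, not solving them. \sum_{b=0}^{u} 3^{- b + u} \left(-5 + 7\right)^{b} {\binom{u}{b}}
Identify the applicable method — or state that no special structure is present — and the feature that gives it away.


Method: the binomial theorem — binomial coefficients against complementary powers of (-5 + 7) and 3: recognize the binomial expansion and resum.


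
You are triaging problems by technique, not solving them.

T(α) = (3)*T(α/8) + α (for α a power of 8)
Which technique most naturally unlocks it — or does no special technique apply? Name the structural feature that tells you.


Technique: the master substitution — index division is the fingerprint: α/8 in the recursive call means substitute α = 8^m.


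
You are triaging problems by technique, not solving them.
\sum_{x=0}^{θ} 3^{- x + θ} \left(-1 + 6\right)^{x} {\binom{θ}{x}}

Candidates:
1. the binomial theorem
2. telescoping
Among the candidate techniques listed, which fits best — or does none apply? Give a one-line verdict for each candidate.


Method: the binomial theorem — the binomial coefficients weight matched powers of (-1 + 6) and 3, which is exactly the expansion of a binomial power.
- the binomial theorem: applies; the problem has the shape this method handles.
- telescoping: in the displayed form, no term reappears at a neighboring index to cancel against.


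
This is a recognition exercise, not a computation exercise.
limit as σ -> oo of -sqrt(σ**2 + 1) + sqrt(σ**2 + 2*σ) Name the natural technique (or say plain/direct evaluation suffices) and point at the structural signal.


Diagnosis: conjugate multiplication — neither sqrt(σ**2 + 2*σ) nor sqrt(σ**2 + 1) converges alone, so rewrite their difference as a conjugate-rationalized quotient first.


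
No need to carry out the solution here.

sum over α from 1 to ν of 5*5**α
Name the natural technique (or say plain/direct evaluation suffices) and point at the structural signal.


Technique: the geometric series formula — each summand is the previous one scaled by 5; that constant multiplier is itself the geometric structure.


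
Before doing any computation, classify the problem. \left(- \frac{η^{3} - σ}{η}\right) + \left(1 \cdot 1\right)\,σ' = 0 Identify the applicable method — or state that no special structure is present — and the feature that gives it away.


Technique: a linear integrating factor — linear in the unknown with genuine forcing: multiply through by the exponential of the integrated coefficient and the left side closes into one derivative.


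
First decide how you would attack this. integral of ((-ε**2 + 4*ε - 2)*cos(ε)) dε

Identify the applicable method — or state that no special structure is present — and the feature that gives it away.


Method: integration by parts — -ε**2 + 4*ε - 2 dies after finitely many derivatives while cos(ε) cycles under integration — the tabular/parts setup.


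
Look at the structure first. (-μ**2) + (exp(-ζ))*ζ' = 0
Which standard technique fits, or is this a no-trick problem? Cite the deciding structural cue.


Best approach: separation of variables — one side of the product carries the independent variable, the other the unknown — the textbook separation shape. The cross-partial test also passes here (vacuously, each side single-variable); the potential-function route would work, separation is simply more immediate.


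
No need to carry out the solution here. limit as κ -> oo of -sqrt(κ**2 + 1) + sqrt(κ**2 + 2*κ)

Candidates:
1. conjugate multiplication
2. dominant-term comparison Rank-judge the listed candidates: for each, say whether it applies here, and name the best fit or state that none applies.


Best approach: conjugate multiplication — divergence minus divergence hides a finite answer — expose it by pairing sqrt(κ**2 + 2*κ) - sqrt(κ**2 + 1) with its conjugate.
- conjugate multiplication: applies; the problem has the shape this method handles.
- dominant-term comparison: no dominant power emerges to decide the limit by degree comparison.


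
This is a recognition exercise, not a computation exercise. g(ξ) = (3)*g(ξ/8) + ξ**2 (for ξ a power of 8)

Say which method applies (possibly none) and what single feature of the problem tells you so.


Diagnosis: the master substitution — the recursive call is at index ξ/8 rather than a shift, a divide-and-conquer shape — substituting ξ = 8^m linearizes it.


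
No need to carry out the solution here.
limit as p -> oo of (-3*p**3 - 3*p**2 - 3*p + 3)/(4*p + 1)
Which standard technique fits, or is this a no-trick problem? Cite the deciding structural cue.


Diagnosis: dominant-term comparison — as p grows, only the highest-degree terms matter — compare leading terms and read the limit off. As a single quotient, the ∞/∞ shape would yield to repeated differentiation as well — the growth comparison gets there in one look.


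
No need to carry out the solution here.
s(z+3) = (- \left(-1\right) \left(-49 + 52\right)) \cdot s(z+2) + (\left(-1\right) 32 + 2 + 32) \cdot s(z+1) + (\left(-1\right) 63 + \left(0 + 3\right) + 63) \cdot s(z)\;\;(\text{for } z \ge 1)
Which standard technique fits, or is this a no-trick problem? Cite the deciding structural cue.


Best approach: the characteristic-root method — the recurrence treats every index alike (constant coefficients, no forcing) — precisely the regime where r^z trials close it.


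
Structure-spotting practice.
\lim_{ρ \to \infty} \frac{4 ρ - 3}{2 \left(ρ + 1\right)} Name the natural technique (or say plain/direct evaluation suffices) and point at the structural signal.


Method: dominant-term comparison — divide through by the highest power of ρ; every lower-order term dies and the dominant terms decide the limit. l'Hôpital's at-infinity variant applies to the expression viewed as a single quotient; the leading-term comparison is the direct route.


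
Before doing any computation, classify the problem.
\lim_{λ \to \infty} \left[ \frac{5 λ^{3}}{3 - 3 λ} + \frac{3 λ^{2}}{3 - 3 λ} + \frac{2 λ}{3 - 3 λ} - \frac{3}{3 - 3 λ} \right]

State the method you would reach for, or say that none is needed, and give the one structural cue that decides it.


Best approach: dominant-term comparison — divide by the highest power of λ present: lower-order terms vanish and the dominant ratio remains. Viewed as a single quotient this is an ∞/∞ form — an at-infinity application of l'Hôpital's rule would also resolve it; comparing leading growth reads the answer without differentiating.


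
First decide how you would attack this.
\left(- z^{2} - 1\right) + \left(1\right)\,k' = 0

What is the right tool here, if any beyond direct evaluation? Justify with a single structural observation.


Verdict: no special technique — solved for the derivative, no k appears — this is antidifferentiation in z wearing ODE clothing.


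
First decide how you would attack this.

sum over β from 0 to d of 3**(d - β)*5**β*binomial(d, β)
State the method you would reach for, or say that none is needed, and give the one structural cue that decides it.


Method: the binomial theorem — terms weighting binomial(d, β) against matched powers of 5 and 3 reassemble into (5 + 3)^d by the binomial theorem.


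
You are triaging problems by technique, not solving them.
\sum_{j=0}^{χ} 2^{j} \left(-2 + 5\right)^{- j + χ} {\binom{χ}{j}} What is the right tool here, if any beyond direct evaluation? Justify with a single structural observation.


Verdict: the binomial theorem — the summand is term j of a binomial expansion in 2 and (-2 + 5); the whole sum is a single power.


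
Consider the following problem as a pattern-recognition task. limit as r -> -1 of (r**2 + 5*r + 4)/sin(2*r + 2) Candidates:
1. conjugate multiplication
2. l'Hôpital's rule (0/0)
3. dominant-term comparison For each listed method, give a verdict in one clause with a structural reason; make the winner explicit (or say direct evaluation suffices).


Best approach: l'Hôpital's rule (0/0) — substituting -1 gives 0 over 0; differentiate top and bottom once and re-evaluate. A first-order expansion at the point is an equally standard path; the rule packages it.
- conjugate multiplication — multiplying by a conjugate would not remove any indeterminacy here.
- l'Hôpital's rule (0/0) — applicable, and directly so.
- dominant-term comparison: no ranking of term growth rates resolves the limit here.


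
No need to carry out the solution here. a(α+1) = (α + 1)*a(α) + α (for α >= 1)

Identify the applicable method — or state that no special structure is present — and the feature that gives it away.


Diagnosis: a summation factor — one-term recursion with variable weight α + 1 is solved by product normalization, not by root-finding.


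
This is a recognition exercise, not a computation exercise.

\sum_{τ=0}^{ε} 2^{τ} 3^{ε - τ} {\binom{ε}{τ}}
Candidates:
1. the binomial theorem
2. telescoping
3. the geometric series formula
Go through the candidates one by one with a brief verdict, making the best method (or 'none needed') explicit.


Technique: the binomial theorem — terms weighting {\binom{ε}{τ}} against matched powers of 2 and 3 reassemble into (2 + 3)^ε by the binomial theorem.
- the binomial theorem: a fit — the right tool for this form.
- telescoping — computed from the summand as displayed, the partial sums build up without the pairwise collapse telescoping exploits.
- the geometric series formula: there is no constant term-to-term ratio.


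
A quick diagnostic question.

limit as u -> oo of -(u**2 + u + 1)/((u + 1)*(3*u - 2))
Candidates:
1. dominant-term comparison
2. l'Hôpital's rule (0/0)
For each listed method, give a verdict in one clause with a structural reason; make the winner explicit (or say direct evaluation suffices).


Technique: dominant-term comparison — at large u only the top-degree terms survive; compare the leading terms and the limit falls out.
- dominant-term comparison: applies; the problem has the shape this method handles.
- l'Hôpital's rule (0/0): no 0/0 form appears: written as one quotient, top and bottom both grow without bound, and the ratio is decided by their leading terms.


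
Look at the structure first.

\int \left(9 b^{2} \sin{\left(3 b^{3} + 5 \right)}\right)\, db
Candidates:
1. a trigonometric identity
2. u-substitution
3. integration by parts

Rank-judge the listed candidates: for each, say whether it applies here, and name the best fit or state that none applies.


Best approach: u-substitution — spotting that 9 b^{2} is a constant multiple of the derivative of 3 b^{3} + 5 is the key observation — substitute u = 3 b^{3} + 5 and the integral becomes one-dimensional in u.
- a trigonometric identity: no identity rewrites this into an easier trigonometric form.
- u-substitution — applicable, and directly so.
- integration by parts — the non-polynomial partner is not one of the parts kernels — exp, sine, or cosine with a degree-1 argument, or a logarithm.


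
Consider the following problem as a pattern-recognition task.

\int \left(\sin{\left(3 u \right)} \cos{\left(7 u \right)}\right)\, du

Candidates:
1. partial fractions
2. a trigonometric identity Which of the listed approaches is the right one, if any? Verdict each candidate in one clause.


Diagnosis: a trigonometric identity — mixed-frequency products such as \sin{\left(3 u \right)} \cos{\left(7 u \right)} are designed for the product-to-sum formula.
- partial fractions — the expression is not a ratio of polynomials that decomposes further.
- a trigonometric identity — yes — fits the structure here.


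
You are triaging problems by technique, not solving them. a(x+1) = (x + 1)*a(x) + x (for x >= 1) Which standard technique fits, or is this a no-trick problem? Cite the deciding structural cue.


Diagnosis: a summation factor — rescale the sequence by the product of the weights x + 1 so far — the recurrence collapses to a plain running sum.


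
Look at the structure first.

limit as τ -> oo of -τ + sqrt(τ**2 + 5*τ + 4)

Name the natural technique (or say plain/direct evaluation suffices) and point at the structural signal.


Best approach: conjugate multiplication — divergence minus divergence hides a finite answer — expose it by pairing sqrt(τ**2 + 5*τ + 4) - τ with its conjugate.


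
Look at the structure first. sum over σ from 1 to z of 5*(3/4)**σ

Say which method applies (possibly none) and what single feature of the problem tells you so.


Diagnosis: the geometric series formula — each summand is the previous one scaled by 3/4; that constant multiplier is itself the geometric structure.


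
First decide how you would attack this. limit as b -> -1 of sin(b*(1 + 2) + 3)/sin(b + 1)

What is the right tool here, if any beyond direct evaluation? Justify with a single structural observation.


Method: l'Hôpital's rule (0/0) — substituting -1 gives 0 over 0; differentiate top and bottom once and re-evaluate. The standard small-argument limits would also carry it; the rule is the systematic route.


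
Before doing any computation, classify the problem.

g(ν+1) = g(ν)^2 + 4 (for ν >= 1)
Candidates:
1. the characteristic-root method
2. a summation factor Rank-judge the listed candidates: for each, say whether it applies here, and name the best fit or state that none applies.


Best approach: no special technique — the recurrence is nonlinear in the sequence terms; no linear-recurrence method fits it as written — one iterates or studies it directly.
- the characteristic-root method: nonlinearity rules out exponential-mode superposition from the start.
- a summation factor: no summation factor applies — the rule is not linear in the sequence values.


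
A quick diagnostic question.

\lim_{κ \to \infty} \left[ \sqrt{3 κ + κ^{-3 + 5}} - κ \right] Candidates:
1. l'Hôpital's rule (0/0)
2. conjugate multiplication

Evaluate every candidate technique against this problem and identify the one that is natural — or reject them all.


Diagnosis: conjugate multiplication — infinity minus infinity with a radical in play — multiply by the conjugate so the divergences of \sqrt{3 κ + κ^{-3 + 5}} and κ annihilate.
- l'Hôpital's rule (0/0) — substitution produces ∞ − ∞ rather than a vanishing quotient; the rule needs a 0/0 ratio to act on.
- conjugate multiplication: a fit — the right tool for this form.


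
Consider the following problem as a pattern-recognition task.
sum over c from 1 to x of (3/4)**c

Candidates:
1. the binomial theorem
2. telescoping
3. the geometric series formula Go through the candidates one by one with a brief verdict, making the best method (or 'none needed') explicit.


Method: the geometric series formula — each term is 3/4 times the previous one, so the geometric-series formula applies directly.
- the binomial theorem: the terms lack the binomial-coefficient-weighted complementary-power pattern of an expansion.
- telescoping — the summand is not presented as a shifted difference — a telescoping rewrite may exist, but the displayed structure does not offer one.
- the geometric series formula — applicable, and directly so.


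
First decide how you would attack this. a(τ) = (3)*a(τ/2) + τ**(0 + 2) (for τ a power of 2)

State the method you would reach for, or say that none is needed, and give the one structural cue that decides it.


Best approach: the master substitution — treat m = log base 2 of τ as the new clock: one recursion step advances m by one while τ scales by 2.


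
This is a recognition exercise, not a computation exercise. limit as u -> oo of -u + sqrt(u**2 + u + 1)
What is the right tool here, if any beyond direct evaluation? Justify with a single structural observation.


Method: conjugate multiplication — both pieces blow up but their difference is finite; the conjugate trick rationalizes sqrt(u**2 + u + 1) - u.


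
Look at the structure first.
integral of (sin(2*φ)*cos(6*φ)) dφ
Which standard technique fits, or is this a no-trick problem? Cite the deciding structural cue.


Best approach: a trigonometric identity — two different frequencies multiply in sin(2*φ)*cos(6*φ); the product-to-sum formula separates them.


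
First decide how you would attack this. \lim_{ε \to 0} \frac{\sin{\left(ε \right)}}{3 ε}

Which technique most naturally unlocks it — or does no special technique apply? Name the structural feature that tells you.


Verdict: l'Hôpital's rule (0/0) — both numerator and denominator vanish at 0: the genuine 0/0 indeterminate that l'Hôpital exists for. The standard small-argument limits would also carry it; the rule is the systematic route.


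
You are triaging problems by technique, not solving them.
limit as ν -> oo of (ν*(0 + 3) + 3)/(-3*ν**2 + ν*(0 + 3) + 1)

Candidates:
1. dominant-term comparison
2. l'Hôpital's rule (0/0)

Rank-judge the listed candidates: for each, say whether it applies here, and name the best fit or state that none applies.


Verdict: dominant-term comparison — as ν grows, only the highest-degree terms matter — compare leading terms and read the limit off.
- dominant-term comparison: yes — fits the structure here.
- l'Hôpital's rule (0/0): viewed as a single quotient this runs to ∞/∞, not the 0/0 clash this candidate addresses; an at-infinity variant of the rule would resolve it, but comparing leading growth reads the answer without differentiating.


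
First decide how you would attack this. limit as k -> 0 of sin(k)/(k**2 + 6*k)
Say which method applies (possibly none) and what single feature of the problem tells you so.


Diagnosis: l'Hôpital's rule (0/0) — both numerator and denominator vanish at 0: the genuine 0/0 indeterminate that l'Hôpital exists for. A local series expansion at the point resolves it as well; the rule is the packaged version of that step.


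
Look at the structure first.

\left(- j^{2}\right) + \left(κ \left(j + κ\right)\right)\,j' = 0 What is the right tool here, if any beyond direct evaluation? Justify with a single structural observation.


Method: the homogeneous substitution — the slope's numerator and denominator have matching total degree, so it depends only on j/κ and the ratio substitution collapses it. A Bernoulli substitution after rearrangement (possibly exchanging dependent and independent variable) is a fair alternative; the homogeneous route works on the equation as it stands.


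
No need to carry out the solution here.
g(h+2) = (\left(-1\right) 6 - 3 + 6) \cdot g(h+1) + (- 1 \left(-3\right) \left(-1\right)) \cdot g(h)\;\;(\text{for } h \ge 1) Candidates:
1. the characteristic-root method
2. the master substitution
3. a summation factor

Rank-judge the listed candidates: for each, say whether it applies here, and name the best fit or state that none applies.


Method: the characteristic-root method — fixed numeric weights on consecutive terms and no forcing term added: the root method in its home territory.
- the characteristic-root method — applies; the problem has the shape this method handles.
- the master substitution — the recursion shifts the index rather than dividing it.
- a summation factor — the recurrence reaches back more than one step, outside the first-order family a summation factor normalizes.


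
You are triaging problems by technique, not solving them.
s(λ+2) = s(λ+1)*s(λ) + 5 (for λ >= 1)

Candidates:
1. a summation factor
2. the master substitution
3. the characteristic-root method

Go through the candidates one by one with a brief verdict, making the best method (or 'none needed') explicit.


Technique: no special technique — the recurrence is nonlinear in the sequence terms; no linear-recurrence method fits it as written — one iterates or studies it directly.
- a summation factor — the recursion is nonlinear — outside the first-order linear family a summation factor addresses.
- the master substitution: with no divided-index recursive call, reindexing by powers of a base buys nothing.
- the characteristic-root method — nonlinearity rules out exponential-mode superposition from the start.


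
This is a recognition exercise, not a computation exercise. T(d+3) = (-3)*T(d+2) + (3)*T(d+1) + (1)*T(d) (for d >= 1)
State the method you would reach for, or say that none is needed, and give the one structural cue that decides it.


Technique: the characteristic-root method — linear, homogeneous, constant coefficients: solutions of the form r^d exist — find the roots of the characteristic polynomial.


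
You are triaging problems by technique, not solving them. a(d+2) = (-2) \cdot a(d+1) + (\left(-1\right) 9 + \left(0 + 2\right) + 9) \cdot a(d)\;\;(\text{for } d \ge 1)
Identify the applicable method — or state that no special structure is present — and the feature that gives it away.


Best approach: the characteristic-root method — shift-invariance with fixed coefficients calls for exponential trials; the characteristic polynomial finds every r^d.


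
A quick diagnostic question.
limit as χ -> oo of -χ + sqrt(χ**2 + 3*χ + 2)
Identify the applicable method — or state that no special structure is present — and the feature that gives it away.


Technique: conjugate multiplication — turning the difference into a conjugate-rationalized ratio makes the limit readable.


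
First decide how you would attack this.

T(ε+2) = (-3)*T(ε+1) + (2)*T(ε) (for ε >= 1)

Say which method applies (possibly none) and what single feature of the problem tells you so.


Diagnosis: the characteristic-root method — linear, homogeneous, constant coefficients: solutions of the form r^ε exist — find the roots of the characteristic polynomial.
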